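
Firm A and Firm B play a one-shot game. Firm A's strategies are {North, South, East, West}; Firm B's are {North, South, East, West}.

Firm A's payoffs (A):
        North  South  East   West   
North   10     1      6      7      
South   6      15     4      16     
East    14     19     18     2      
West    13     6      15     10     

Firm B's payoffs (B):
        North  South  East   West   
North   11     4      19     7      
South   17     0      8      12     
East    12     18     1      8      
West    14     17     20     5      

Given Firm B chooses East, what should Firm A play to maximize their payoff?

East

With Firm B fixed at East, Firm A's payoffs are: North → 6, South → 4, East → 18, West → 15.
The maximum is 18, achieved by East.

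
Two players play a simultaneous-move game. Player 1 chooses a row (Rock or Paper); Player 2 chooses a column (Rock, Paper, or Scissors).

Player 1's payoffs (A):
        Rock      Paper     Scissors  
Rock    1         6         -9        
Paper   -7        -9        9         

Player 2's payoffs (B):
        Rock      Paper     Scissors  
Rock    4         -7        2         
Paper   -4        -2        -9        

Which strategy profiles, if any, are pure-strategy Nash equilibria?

A profile is a Nash equilibrium when each player is best-responding to the other.
Player 1's best responses — vs Rock: Rock (payoff 1); vs Paper: Rock (payoff 6); vs Scissors: Paper (payoff 9).
Player 2's best responses — vs Rock: Rock (payoff 4); vs Paper: Paper (payoff -2).
The only mutual best response is (Rock, Rock); neither player gains by switching there.

(Rock, Rock)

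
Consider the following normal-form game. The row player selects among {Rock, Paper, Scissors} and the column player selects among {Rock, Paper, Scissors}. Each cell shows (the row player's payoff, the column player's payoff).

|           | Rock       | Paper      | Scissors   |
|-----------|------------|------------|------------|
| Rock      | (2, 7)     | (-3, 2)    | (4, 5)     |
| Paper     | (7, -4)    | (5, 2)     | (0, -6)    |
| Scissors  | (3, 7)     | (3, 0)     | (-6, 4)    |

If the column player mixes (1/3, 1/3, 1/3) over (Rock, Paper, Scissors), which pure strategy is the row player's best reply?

Compute the row player's expected payoff from each pure strategy against the given mix.
Rock: (1/3)·2 + (1/3)·(-3) + (1/3)·4 = 1
Paper: (1/3)·7 + (1/3)·5 + (1/3)·0 = 4
Scissors: (1/3)·3 + (1/3)·3 + (1/3)·(-6) = 0
Highest expected payoff is 4, from Paper.

Paper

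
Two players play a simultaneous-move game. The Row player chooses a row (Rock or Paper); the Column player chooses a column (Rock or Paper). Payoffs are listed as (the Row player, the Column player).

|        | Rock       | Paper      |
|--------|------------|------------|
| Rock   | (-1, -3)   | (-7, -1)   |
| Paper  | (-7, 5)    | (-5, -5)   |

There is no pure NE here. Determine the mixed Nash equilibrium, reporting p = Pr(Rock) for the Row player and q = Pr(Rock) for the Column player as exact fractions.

Each player's mixing probability is pinned down by making the *other* player indifferent.
The Column player indifferent between Rock and Paper: p·(-3) + (1−p)·5 = p·(-1) + (1−p)·(-5) ⟹ 5 + (-8)p = (-5) + 4p ⟹ p = 5/6.
The Row player indifferent between Rock and Paper: q·(-1) + (1−q)·(-7) = q·(-7) + (1−q)·(-5) ⟹ (-7) + 6q = (-5) + (-2)q ⟹ q = 1/4.

p = 5/6, q = 1/4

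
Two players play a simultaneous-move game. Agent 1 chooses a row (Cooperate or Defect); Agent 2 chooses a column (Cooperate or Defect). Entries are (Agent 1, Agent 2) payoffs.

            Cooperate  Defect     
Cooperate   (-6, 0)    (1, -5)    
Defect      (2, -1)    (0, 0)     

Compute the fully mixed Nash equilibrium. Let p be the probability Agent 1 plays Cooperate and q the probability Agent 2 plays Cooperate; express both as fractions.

In a mixed NE each player is indifferent between their pure strategies, so the opponent's mix sets the indifference.
Agent 2 indifferent between Cooperate and Defect: p·0 + (1−p)·(-1) = p·(-5) + (1−p)·0 ⟹ (-1) + 1p = 0 + (-5)p ⟹ p = 1/6.
Agent 1 indifferent between Cooperate and Defect: q·(-6) + (1−q)·1 = q·2 + (1−q)·0 ⟹ 1 + (-7)q = 0 + 2q ⟹ q = 1/9.

p = 1/6, q = 1/9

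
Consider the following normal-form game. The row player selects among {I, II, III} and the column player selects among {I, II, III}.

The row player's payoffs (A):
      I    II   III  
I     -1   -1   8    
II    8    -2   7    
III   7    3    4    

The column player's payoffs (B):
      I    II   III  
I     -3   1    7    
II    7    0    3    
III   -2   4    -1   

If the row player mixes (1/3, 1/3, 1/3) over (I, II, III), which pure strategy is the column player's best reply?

The column player's best reply maximizes expected payoff against the mix.
I: (1/3)·(-3) + (1/3)·7 + (1/3)·(-2) = 2/3
II: (1/3)·1 + (1/3)·0 + (1/3)·4 = 5/3
III: (1/3)·7 + (1/3)·3 + (1/3)·(-1) = 3
Highest expected payoff is 3, from III.

III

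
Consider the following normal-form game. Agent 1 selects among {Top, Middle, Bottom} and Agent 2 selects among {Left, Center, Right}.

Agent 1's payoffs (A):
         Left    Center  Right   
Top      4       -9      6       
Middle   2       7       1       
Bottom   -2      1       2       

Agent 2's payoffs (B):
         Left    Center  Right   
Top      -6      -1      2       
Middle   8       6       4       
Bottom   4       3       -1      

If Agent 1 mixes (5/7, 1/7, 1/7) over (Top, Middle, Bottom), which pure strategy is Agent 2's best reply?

Compute Agent 2's expected payoff from each pure strategy against the given mix.
Left: (5/7)·(-6) + (1/7)·8 + (1/7)·4 = -18/7
Center: (5/7)·(-1) + (1/7)·6 + (1/7)·3 = 4/7
Right: (5/7)·2 + (1/7)·4 + (1/7)·(-1) = 13/7
Highest expected payoff is 13/7, from Right.

Right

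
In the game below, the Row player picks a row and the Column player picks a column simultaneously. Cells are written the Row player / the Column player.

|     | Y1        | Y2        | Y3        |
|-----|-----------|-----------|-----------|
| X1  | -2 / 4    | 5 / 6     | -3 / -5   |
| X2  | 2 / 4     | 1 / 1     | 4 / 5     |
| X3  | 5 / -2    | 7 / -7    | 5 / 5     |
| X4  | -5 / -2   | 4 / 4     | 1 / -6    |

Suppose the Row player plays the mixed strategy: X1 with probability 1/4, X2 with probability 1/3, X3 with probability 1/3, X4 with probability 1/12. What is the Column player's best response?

Y3

Compute the Column player's expected payoff from each pure strategy against the given mix.
Y1: (1/4)·4 + (1/3)·4 + (1/3)·(-2) + (1/12)·(-2) = 3/2
Y2: (1/4)·6 + (1/3)·1 + (1/3)·(-7) + (1/12)·4 = -1/6
Y3: (1/4)·(-5) + (1/3)·5 + (1/3)·5 + (1/12)·(-6) = 19/12
Highest expected payoff is 19/12, from Y3.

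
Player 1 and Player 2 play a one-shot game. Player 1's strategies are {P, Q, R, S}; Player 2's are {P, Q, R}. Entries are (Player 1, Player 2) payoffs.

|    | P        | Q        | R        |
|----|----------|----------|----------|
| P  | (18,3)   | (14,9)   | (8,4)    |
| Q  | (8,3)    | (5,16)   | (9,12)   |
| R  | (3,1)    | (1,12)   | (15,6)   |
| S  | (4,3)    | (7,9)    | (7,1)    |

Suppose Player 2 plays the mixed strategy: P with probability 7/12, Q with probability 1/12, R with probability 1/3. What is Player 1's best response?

Player 1's best reply maximizes expected payoff against the mix.
P: (7/12)·18 + (1/12)·14 + (1/3)·8 = 43/3
Q: (7/12)·8 + (1/12)·5 + (1/3)·9 = 97/12
R: (7/12)·3 + (1/12)·1 + (1/3)·15 = 41/6
S: (7/12)·4 + (1/12)·7 + (1/3)·7 = 21/4
Highest expected payoff is 43/3, from P.

P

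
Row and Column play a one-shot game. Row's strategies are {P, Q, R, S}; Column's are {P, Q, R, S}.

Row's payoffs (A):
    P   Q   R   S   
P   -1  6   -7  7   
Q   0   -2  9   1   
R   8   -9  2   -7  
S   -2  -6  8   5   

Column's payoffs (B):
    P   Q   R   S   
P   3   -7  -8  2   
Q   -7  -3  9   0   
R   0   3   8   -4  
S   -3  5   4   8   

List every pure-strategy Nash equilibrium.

(Q, R)

Check mutual best responses: a cell is a NE iff neither player can gain by unilaterally deviating.
Row's best responses — vs P: R (payoff 8); vs Q: P (payoff 6); vs R: Q (payoff 9); vs S: P (payoff 7).
Column's best responses — vs P: P (payoff 3); vs Q: R (payoff 9); vs R: R (payoff 8); vs S: S (payoff 8).
The only mutual best response is (Q, R); neither player gains by switching there.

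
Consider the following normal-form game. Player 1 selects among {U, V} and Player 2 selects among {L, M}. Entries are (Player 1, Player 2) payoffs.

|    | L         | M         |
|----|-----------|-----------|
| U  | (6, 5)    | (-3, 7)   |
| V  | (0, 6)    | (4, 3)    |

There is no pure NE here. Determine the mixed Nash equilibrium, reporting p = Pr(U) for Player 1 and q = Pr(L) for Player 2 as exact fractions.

p = 3/5, q = 7/13

Each player's mixing probability is pinned down by making the *other* player indifferent.
Player 2 indifferent between L and M: p·5 + (1−p)·6 = p·7 + (1−p)·3 ⟹ 6 + (-1)p = 3 + 4p ⟹ p = 3/5.
Player 1 indifferent between U and V: q·6 + (1−q)·(-3) = q·0 + (1−q)·4 ⟹ (-3) + 9q = 4 + (-4)q ⟹ q = 7/13.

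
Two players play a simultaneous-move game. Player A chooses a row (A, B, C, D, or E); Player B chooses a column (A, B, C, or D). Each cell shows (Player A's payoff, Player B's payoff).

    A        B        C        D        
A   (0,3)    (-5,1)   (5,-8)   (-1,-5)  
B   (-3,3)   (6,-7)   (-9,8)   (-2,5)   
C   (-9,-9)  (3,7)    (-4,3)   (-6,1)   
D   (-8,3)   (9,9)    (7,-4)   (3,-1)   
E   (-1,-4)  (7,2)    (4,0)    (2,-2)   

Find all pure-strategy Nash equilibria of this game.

A profile is a Nash equilibrium when each player is best-responding to the other.
Player A's best responses — vs A: A (payoff 0); vs B: D (payoff 9); vs C: D (payoff 7); vs D: D (payoff 3).
Player B's best responses — vs A: A (payoff 3); vs B: C (payoff 8); vs C: B (payoff 7); vs D: B (payoff 9); vs E: B (payoff 2).
Mutual best responses occur at (A, A) and (D, B); at each, neither player gains by switching.

(A, A) and (D, B)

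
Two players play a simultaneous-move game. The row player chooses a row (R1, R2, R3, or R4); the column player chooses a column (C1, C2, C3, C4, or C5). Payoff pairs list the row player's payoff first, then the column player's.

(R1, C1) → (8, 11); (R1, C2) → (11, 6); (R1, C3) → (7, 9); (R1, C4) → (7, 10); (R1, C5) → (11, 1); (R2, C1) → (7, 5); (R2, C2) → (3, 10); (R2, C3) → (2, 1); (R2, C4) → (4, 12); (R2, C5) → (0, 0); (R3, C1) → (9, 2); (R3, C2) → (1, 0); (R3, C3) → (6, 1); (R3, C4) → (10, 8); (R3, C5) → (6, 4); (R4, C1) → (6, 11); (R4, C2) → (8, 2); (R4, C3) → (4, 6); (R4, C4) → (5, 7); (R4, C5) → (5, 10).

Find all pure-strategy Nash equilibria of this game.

A profile is a Nash equilibrium when each player is best-responding to the other.
The row player's best responses — vs C1: R3 (payoff 9); vs C2: R1 (payoff 11); vs C3: R1 (payoff 7); vs C4: R3 (payoff 10); vs C5: R1 (payoff 11).
The column player's best responses — vs R1: C1 (payoff 11); vs R2: C4 (payoff 12); vs R3: C4 (payoff 8); vs R4: C1 (payoff 11).
The only mutual best response is (R3, C4); neither player gains by switching there.

(R3, C4)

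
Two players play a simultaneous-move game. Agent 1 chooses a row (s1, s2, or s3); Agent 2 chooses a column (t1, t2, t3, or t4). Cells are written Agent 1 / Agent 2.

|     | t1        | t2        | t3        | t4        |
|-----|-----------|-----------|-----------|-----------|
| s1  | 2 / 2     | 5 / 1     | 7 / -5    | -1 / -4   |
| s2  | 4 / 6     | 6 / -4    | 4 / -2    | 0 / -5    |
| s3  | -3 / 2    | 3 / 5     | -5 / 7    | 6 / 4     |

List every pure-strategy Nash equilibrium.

(s2, t1)

Check mutual best responses: a cell is a NE iff neither player can gain by unilaterally deviating.
Agent 1's best responses — vs t1: s2 (payoff 4); vs t2: s2 (payoff 6); vs t3: s1 (payoff 7); vs t4: s3 (payoff 6).
Agent 2's best responses — vs s1: t1 (payoff 2); vs s2: t1 (payoff 6); vs s3: t3 (payoff 7).
The only mutual best response is (s2, t1); neither player gains by switching there.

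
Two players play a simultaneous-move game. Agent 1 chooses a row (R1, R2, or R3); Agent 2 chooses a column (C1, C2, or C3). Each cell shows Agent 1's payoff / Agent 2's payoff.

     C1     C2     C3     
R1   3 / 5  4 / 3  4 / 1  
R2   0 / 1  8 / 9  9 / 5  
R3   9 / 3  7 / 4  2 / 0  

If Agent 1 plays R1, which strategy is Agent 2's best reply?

With Agent 1 fixed at R1, Agent 2's payoffs are: C1 → 5, C2 → 3, C3 → 1.
The maximum is 5, achieved by C1.

C1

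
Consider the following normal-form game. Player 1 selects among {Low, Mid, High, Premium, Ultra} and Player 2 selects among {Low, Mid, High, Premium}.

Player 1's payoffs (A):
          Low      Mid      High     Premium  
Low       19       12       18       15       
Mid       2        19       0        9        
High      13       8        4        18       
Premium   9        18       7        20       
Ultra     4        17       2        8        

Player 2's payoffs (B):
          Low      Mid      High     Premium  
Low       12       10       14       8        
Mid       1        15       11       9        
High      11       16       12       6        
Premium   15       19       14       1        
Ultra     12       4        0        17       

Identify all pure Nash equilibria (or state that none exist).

Find each player's best response to every opponent strategy; NE are the intersections.
Player 1's best responses — vs Low: Low (payoff 19); vs Mid: Mid (payoff 19); vs High: Low (payoff 18); vs Premium: Premium (payoff 20).
Player 2's best responses — vs Low: High (payoff 14); vs Mid: Mid (payoff 15); vs High: Mid (payoff 16); vs Premium: Mid (payoff 19); vs Ultra: Premium (payoff 17).
Mutual best responses occur at (Low, High) and (Mid, Mid); at each, neither player gains by switching.

(Low, High) and (Mid, Mid)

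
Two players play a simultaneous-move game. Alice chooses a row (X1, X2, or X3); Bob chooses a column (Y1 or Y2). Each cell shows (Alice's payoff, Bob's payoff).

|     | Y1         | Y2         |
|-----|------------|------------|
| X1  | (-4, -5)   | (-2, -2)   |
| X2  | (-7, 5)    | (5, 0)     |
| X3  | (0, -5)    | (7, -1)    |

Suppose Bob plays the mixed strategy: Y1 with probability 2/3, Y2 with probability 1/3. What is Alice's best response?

X3

Alice's best reply maximizes expected payoff against the mix.
X1: (2/3)·(-4) + (1/3)·(-2) = -10/3
X2: (2/3)·(-7) + (1/3)·5 = -3
X3: (2/3)·0 + (1/3)·7 = 7/3
Highest expected payoff is 7/3, from X3.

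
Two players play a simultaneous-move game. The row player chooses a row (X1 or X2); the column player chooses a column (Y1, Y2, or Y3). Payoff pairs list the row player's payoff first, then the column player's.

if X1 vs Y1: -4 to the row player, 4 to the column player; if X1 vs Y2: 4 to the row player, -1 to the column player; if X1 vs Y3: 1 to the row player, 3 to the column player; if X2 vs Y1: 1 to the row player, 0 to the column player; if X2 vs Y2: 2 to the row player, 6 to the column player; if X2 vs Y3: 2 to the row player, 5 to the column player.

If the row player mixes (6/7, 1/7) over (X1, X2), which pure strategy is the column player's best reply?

Compute the column player's expected payoff from each pure strategy against the given mix.
Y1: (6/7)·4 + (1/7)·0 = 24/7
Y2: (6/7)·(-1) + (1/7)·6 = 0
Y3: (6/7)·3 + (1/7)·5 = 23/7
Highest expected payoff is 24/7, from Y1.

Y1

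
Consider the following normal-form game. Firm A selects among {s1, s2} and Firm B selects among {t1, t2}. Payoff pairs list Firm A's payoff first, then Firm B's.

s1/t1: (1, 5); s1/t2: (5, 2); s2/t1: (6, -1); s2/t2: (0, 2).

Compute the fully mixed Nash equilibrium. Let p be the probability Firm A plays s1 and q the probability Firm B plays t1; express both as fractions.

p = 1/2, q = 1/2

In a mixed NE each player is indifferent between their pure strategies, so the opponent's mix sets the indifference.
Firm B indifferent between t1 and t2: p·5 + (1−p)·(-1) = p·2 + (1−p)·2 ⟹ (-1) + 6p = 2 + 0p ⟹ p = 1/2.
Firm A indifferent between s1 and s2: q·1 + (1−q)·5 = q·6 + (1−q)·0 ⟹ 5 + (-4)q = 0 + 6q ⟹ q = 1/2.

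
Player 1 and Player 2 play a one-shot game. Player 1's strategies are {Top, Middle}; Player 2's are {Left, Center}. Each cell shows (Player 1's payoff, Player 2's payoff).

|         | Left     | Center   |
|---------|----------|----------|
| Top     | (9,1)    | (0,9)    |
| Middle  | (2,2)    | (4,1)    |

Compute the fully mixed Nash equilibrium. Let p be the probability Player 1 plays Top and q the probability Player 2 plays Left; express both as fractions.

In a mixed NE each player is indifferent between their pure strategies, so the opponent's mix sets the indifference.
Player 2 indifferent between Left and Center: p·1 + (1−p)·2 = p·9 + (1−p)·1 ⟹ 2 + (-1)p = 1 + 8p ⟹ p = 1/9.
Player 1 indifferent between Top and Middle: q·9 + (1−q)·0 = q·2 + (1−q)·4 ⟹ 0 + 9q = 4 + (-2)q ⟹ q = 4/11.

p = 1/9, q = 4/11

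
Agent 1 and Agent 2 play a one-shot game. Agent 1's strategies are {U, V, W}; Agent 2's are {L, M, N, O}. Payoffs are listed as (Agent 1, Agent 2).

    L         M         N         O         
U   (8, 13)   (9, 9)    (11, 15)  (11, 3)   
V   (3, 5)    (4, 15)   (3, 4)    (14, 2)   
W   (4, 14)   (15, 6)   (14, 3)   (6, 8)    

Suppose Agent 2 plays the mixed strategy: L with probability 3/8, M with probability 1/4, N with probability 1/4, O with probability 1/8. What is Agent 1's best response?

W

Agent 1's best reply maximizes expected payoff against the mix.
U: (3/8)·8 + (1/4)·9 + (1/4)·11 + (1/8)·11 = 75/8
V: (3/8)·3 + (1/4)·4 + (1/4)·3 + (1/8)·14 = 37/8
W: (3/8)·4 + (1/4)·15 + (1/4)·14 + (1/8)·6 = 19/2
Highest expected payoff is 19/2, from W.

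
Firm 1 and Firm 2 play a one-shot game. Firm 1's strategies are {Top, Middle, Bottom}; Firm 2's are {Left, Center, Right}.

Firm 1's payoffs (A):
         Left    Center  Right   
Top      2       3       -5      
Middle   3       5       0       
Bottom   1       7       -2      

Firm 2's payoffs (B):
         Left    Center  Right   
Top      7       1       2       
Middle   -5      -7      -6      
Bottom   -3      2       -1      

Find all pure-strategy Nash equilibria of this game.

(Middle, Left) and (Bottom, Center)

Find each player's best response to every opponent strategy; NE are the intersections.
Firm 1's best responses — vs Left: Middle (payoff 3); vs Center: Bottom (payoff 7); vs Right: Middle (payoff 0).
Firm 2's best responses — vs Top: Left (payoff 7); vs Middle: Left (payoff -5); vs Bottom: Center (payoff 2).
Mutual best responses occur at (Middle, Left) and (Bottom, Center); at each, neither player gains by switching.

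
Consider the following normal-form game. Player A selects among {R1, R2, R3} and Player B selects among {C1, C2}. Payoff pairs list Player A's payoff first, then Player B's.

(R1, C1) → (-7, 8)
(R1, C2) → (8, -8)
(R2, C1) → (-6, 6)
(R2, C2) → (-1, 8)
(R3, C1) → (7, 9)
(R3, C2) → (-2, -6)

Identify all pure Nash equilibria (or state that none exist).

(R3, C1)

A profile is a Nash equilibrium when each player is best-responding to the other.
Player A's best responses — vs C1: R3 (payoff 7); vs C2: R1 (payoff 8).
Player B's best responses — vs R1: C1 (payoff 8); vs R2: C2 (payoff 8); vs R3: C1 (payoff 9).
The only mutual best response is (R3, C1); neither player gains by switching there.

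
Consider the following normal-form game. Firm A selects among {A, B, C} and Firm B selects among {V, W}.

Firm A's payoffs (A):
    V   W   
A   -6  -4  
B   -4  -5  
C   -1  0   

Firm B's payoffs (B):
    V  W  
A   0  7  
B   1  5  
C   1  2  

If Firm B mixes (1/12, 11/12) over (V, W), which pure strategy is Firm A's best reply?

Firm A's best reply maximizes expected payoff against the mix.
A: (1/12)·(-6) + (11/12)·(-4) = -25/6
B: (1/12)·(-4) + (11/12)·(-5) = -59/12
C: (1/12)·(-1) + (11/12)·0 = -1/12
Highest expected payoff is -1/12, from C.

C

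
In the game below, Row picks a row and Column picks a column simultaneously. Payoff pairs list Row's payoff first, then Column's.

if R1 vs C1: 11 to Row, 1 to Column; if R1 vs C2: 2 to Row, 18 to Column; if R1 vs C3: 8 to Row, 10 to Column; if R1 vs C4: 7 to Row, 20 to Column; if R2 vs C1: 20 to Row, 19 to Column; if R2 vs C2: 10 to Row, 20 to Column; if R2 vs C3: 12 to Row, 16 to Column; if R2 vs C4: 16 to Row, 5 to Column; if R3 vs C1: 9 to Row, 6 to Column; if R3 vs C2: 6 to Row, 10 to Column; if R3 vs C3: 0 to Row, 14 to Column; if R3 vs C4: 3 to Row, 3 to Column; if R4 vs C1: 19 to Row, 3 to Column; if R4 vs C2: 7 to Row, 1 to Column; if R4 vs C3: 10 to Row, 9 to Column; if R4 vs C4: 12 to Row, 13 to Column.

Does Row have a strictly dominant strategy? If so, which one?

Check whether one of Row's strategies beats all alternatives regardless of what the opponent does.
R2 strictly dominates: vs C1: 20 > each of {11, 9, 19}; vs C2: 10 > each of {2, 6, 7}; vs C3: 12 > each of {8, 0, 10}; vs C4: 16 > each of {7, 3, 12}.

R2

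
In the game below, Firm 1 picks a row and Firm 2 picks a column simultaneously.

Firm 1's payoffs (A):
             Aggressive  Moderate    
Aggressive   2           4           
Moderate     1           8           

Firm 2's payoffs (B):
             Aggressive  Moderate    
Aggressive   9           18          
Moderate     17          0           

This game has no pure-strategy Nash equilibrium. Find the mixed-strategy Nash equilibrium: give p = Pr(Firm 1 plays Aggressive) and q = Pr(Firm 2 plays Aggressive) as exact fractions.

p = 17/26, q = 4/5

In a mixed NE each player is indifferent between their pure strategies, so the opponent's mix sets the indifference.
Firm 2 indifferent between Aggressive and Moderate: p·9 + (1−p)·17 = p·18 + (1−p)·0 ⟹ 17 + (-8)p = 0 + 18p ⟹ p = 17/26.
Firm 1 indifferent between Aggressive and Moderate: q·2 + (1−q)·4 = q·1 + (1−q)·8 ⟹ 4 + (-2)q = 8 + (-7)q ⟹ q = 4/5.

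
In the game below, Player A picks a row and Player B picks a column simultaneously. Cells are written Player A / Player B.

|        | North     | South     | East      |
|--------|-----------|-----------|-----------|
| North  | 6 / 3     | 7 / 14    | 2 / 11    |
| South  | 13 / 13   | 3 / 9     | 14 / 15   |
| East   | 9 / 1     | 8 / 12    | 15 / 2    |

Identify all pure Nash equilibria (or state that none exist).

Check mutual best responses: a cell is a NE iff neither player can gain by unilaterally deviating.
Player A's best responses — vs North: South (payoff 13); vs South: East (payoff 8); vs East: East (payoff 15).
Player B's best responses — vs North: South (payoff 14); vs South: East (payoff 15); vs East: South (payoff 12).
The only mutual best response is (East, South); neither player gains by switching there.

(East, South)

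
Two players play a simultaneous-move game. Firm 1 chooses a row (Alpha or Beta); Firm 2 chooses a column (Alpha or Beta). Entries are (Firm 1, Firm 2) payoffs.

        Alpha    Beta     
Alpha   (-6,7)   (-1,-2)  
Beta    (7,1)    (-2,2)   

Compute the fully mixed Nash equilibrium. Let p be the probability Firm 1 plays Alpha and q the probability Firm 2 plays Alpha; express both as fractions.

p = 1/10, q = 1/14

Each player's mixing probability is pinned down by making the *other* player indifferent.
Firm 2 indifferent between Alpha and Beta: p·7 + (1−p)·1 = p·(-2) + (1−p)·2 ⟹ 1 + 6p = 2 + (-4)p ⟹ p = 1/10.
Firm 1 indifferent between Alpha and Beta: q·(-6) + (1−q)·(-1) = q·7 + (1−q)·(-2) ⟹ (-1) + (-5)q = (-2) + 9q ⟹ q = 1/14.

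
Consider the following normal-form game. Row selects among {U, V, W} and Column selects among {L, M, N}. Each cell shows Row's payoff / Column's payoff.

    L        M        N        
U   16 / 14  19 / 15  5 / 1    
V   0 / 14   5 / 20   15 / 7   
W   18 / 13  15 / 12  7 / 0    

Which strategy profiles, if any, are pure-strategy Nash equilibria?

(U, M) and (W, L)

Check mutual best responses: a cell is a NE iff neither player can gain by unilaterally deviating.
Row's best responses — vs L: W (payoff 18); vs M: U (payoff 19); vs N: V (payoff 15).
Column's best responses — vs U: M (payoff 15); vs V: M (payoff 20); vs W: L (payoff 13).
Mutual best responses occur at (U, M) and (W, L); at each, neither player gains by switching.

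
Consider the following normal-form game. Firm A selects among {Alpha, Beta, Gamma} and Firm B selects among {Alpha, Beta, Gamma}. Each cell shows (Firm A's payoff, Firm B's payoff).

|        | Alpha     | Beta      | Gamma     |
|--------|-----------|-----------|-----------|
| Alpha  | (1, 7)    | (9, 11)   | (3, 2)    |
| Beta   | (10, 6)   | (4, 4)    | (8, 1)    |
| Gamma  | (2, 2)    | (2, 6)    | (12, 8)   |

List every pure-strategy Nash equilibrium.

(Alpha, Beta), (Beta, Alpha), and (Gamma, Gamma)

Find each player's best response to every opponent strategy; NE are the intersections.
Firm A's best responses — vs Alpha: Beta (payoff 10); vs Beta: Alpha (payoff 9); vs Gamma: Gamma (payoff 12).
Firm B's best responses — vs Alpha: Beta (payoff 11); vs Beta: Alpha (payoff 6); vs Gamma: Gamma (payoff 8).
Mutual best responses occur at (Alpha, Beta), (Beta, Alpha), and (Gamma, Gamma); at each, neither player gains by switching.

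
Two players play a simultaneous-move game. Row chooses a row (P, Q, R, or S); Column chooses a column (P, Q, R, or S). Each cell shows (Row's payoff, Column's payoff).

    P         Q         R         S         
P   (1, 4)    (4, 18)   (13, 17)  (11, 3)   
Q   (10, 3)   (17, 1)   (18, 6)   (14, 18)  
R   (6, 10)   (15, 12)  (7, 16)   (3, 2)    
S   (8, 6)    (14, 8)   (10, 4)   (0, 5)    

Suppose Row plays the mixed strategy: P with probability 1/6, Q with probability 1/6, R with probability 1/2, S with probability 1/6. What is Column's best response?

R

Compute Column's expected payoff from each pure strategy against the given mix.
P: (1/6)·4 + (1/6)·3 + (1/2)·10 + (1/6)·6 = 43/6
Q: (1/6)·18 + (1/6)·1 + (1/2)·12 + (1/6)·8 = 21/2
R: (1/6)·17 + (1/6)·6 + (1/2)·16 + (1/6)·4 = 25/2
S: (1/6)·3 + (1/6)·18 + (1/2)·2 + (1/6)·5 = 16/3
Highest expected payoff is 25/2, from R.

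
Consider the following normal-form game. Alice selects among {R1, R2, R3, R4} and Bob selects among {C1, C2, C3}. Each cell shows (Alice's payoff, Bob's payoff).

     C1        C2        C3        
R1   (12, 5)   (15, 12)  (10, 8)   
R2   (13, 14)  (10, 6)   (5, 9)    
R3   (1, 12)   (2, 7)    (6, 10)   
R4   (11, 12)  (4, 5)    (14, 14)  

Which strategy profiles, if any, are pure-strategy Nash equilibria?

(R1, C2), (R2, C1), and (R4, C3)

Find each player's best response to every opponent strategy; NE are the intersections.
Alice's best responses — vs C1: R2 (payoff 13); vs C2: R1 (payoff 15); vs C3: R4 (payoff 14).
Bob's best responses — vs R1: C2 (payoff 12); vs R2: C1 (payoff 14); vs R3: C1 (payoff 12); vs R4: C3 (payoff 14).
Mutual best responses occur at (R1, C2), (R2, C1), and (R4, C3); at each, neither player gains by switching.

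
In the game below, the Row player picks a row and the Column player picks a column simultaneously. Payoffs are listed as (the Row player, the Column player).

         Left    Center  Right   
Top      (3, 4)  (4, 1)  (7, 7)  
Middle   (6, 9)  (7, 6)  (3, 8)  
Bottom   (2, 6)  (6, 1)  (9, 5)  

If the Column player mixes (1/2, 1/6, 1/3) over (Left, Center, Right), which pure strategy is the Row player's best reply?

The Row player's best reply maximizes expected payoff against the mix.
Top: (1/2)·3 + (1/6)·4 + (1/3)·7 = 9/2
Middle: (1/2)·6 + (1/6)·7 + (1/3)·3 = 31/6
Bottom: (1/2)·2 + (1/6)·6 + (1/3)·9 = 5
Highest expected payoff is 31/6, from Middle.

Middle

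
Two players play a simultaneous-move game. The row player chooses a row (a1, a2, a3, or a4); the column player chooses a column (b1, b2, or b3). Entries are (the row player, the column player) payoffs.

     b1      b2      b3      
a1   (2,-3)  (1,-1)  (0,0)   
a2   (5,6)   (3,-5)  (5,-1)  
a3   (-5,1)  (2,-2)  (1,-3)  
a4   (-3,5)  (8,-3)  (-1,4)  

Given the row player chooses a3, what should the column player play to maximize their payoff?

b1

With the row player fixed at a3, the column player's payoffs are: b1 → 1, b2 → -2, b3 → -3.
The maximum is 1, achieved by b1.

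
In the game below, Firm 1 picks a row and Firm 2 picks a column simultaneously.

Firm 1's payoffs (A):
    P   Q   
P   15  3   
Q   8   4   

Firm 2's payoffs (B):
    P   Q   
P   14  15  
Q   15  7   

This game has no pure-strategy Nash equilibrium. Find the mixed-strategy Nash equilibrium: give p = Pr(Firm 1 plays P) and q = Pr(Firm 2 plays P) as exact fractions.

p = 8/9, q = 1/8

In a mixed NE each player is indifferent between their pure strategies, so the opponent's mix sets the indifference.
Firm 2 indifferent between P and Q: p·14 + (1−p)·15 = p·15 + (1−p)·7 ⟹ 15 + (-1)p = 7 + 8p ⟹ p = 8/9.
Firm 1 indifferent between P and Q: q·15 + (1−q)·3 = q·8 + (1−q)·4 ⟹ 3 + 12q = 4 + 4q ⟹ q = 1/8.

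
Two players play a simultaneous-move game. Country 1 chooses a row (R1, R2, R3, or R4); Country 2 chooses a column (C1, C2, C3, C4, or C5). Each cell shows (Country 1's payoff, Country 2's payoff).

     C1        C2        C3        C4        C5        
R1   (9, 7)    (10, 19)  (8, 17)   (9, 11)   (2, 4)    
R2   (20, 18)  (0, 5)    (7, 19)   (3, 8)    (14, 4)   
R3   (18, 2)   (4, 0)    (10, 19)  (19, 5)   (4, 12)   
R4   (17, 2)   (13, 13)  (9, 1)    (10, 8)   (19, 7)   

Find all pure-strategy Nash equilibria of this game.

(R3, C3) and (R4, C2)

Find each player's best response to every opponent strategy; NE are the intersections.
Country 1's best responses — vs C1: R2 (payoff 20); vs C2: R4 (payoff 13); vs C3: R3 (payoff 10); vs C4: R3 (payoff 19); vs C5: R4 (payoff 19).
Country 2's best responses — vs R1: C2 (payoff 19); vs R2: C3 (payoff 19); vs R3: C3 (payoff 19); vs R4: C2 (payoff 13).
Mutual best responses occur at (R3, C3) and (R4, C2); at each, neither player gains by switching.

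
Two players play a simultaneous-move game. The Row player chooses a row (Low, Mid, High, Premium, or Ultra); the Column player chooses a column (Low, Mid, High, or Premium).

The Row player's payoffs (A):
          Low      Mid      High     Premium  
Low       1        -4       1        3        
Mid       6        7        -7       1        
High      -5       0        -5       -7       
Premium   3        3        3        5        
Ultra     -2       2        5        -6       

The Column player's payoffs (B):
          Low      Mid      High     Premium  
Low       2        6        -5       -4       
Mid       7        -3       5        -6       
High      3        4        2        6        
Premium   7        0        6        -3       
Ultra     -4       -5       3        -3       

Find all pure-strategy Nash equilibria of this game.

(Mid, Low) and (Ultra, High)

A profile is a Nash equilibrium when each player is best-responding to the other.
The Row player's best responses — vs Low: Mid (payoff 6); vs Mid: Mid (payoff 7); vs High: Ultra (payoff 5); vs Premium: Premium (payoff 5).
The Column player's best responses — vs Low: Mid (payoff 6); vs Mid: Low (payoff 7); vs High: Premium (payoff 6); vs Premium: Low (payoff 7); vs Ultra: High (payoff 3).
Mutual best responses occur at (Mid, Low) and (Ultra, High); at each, neither player gains by switching.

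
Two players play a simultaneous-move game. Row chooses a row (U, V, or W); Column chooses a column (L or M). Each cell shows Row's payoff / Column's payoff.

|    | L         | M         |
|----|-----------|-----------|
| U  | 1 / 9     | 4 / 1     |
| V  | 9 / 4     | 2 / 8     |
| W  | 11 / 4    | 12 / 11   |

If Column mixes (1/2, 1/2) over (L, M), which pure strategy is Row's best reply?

Compute Row's expected payoff from each pure strategy against the given mix.
U: (1/2)·1 + (1/2)·4 = 5/2
V: (1/2)·9 + (1/2)·2 = 11/2
W: (1/2)·11 + (1/2)·12 = 23/2
Highest expected payoff is 23/2, from W.

W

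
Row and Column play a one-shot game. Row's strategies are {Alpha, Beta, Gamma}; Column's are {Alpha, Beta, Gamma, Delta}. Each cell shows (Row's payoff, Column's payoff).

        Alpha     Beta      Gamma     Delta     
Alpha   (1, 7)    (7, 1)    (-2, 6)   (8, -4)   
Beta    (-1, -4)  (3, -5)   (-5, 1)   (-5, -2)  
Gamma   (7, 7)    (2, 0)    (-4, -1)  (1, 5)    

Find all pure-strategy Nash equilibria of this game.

(Gamma, Alpha)

Check mutual best responses: a cell is a NE iff neither player can gain by unilaterally deviating.
Row's best responses — vs Alpha: Gamma (payoff 7); vs Beta: Alpha (payoff 7); vs Gamma: Alpha (payoff -2); vs Delta: Alpha (payoff 8).
Column's best responses — vs Alpha: Alpha (payoff 7); vs Beta: Gamma (payoff 1); vs Gamma: Alpha (payoff 7).
The only mutual best response is (Gamma, Alpha); neither player gains by switching there.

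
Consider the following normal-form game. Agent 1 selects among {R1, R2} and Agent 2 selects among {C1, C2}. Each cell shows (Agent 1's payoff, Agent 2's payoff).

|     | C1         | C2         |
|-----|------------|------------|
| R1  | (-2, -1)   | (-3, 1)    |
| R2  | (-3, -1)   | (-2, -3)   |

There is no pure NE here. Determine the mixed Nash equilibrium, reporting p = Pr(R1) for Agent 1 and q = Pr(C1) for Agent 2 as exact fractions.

Each player's mixing probability is pinned down by making the *other* player indifferent.
Agent 2 indifferent between C1 and C2: p·(-1) + (1−p)·(-1) = p·1 + (1−p)·(-3) ⟹ (-1) + 0p = (-3) + 4p ⟹ p = 1/2.
Agent 1 indifferent between R1 and R2: q·(-2) + (1−q)·(-3) = q·(-3) + (1−q)·(-2) ⟹ (-3) + 1q = (-2) + (-1)q ⟹ q = 1/2.

p = 1/2, q = 1/2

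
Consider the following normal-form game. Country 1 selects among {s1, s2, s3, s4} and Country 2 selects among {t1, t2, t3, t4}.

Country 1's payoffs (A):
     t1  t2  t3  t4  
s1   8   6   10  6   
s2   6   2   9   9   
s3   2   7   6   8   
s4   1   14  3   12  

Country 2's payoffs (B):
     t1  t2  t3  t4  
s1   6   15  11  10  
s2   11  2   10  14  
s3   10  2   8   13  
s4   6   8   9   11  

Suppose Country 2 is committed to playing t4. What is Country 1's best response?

With Country 2 fixed at t4, Country 1's payoffs are: s1 → 6, s2 → 9, s3 → 8, s4 → 12.
The maximum is 12, achieved by s4.

s4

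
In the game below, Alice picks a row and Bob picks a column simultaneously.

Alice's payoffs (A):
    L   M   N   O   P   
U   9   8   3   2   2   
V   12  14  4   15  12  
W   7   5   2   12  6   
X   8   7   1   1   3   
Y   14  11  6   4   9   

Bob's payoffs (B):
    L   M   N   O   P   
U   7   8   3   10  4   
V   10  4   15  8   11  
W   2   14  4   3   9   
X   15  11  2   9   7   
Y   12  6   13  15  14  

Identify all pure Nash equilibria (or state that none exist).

Find each player's best response to every opponent strategy; NE are the intersections.
Alice's best responses — vs L: Y (payoff 14); vs M: V (payoff 14); vs N: Y (payoff 6); vs O: V (payoff 15); vs P: V (payoff 12).
Bob's best responses — vs U: O (payoff 10); vs V: N (payoff 15); vs W: M (payoff 14); vs X: L (payoff 15); vs Y: O (payoff 15).
No cell has both players best-responding. For instance, Alice's best reply to O is V, but against V Bob prefers N over O.

None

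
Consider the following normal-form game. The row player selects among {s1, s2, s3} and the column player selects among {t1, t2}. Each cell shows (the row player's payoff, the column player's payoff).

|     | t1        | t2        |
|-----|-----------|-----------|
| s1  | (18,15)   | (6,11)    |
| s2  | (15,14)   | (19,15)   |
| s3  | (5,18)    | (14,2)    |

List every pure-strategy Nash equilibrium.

(s1, t1) and (s2, t2)

Check mutual best responses: a cell is a NE iff neither player can gain by unilaterally deviating.
The row player's best responses — vs t1: s1 (payoff 18); vs t2: s2 (payoff 19).
The column player's best responses — vs s1: t1 (payoff 15); vs s2: t2 (payoff 15); vs s3: t1 (payoff 18).
Mutual best responses occur at (s1, t1) and (s2, t2); at each, neither player gains by switching.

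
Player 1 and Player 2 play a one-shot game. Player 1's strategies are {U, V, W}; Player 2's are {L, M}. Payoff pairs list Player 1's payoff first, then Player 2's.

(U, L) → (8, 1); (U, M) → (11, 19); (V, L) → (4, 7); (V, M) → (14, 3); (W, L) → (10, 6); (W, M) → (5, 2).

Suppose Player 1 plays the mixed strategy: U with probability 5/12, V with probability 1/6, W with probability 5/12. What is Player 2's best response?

M

Player 2's best reply maximizes expected payoff against the mix.
L: (5/12)·1 + (1/6)·7 + (5/12)·6 = 49/12
M: (5/12)·19 + (1/6)·3 + (5/12)·2 = 37/4
Highest expected payoff is 37/4, from M.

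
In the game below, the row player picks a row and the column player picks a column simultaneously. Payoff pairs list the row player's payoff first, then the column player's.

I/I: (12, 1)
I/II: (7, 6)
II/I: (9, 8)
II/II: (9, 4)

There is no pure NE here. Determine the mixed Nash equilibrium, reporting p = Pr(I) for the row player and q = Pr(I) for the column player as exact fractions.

Each player's mixing probability is pinned down by making the *other* player indifferent.
The column player indifferent between I and II: p·1 + (1−p)·8 = p·6 + (1−p)·4 ⟹ 8 + (-7)p = 4 + 2p ⟹ p = 4/9.
The row player indifferent between I and II: q·12 + (1−q)·7 = q·9 + (1−q)·9 ⟹ 7 + 5q = 9 + 0q ⟹ q = 2/5.

p = 4/9, q = 2/5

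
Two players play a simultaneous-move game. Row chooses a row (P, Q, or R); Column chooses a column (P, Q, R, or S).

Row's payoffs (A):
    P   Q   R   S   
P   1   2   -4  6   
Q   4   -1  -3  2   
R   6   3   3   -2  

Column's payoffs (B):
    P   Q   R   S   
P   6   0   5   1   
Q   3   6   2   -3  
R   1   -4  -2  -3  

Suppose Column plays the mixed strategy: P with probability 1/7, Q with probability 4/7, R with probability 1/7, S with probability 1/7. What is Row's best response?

R

Compute Row's expected payoff from each pure strategy against the given mix.
P: (1/7)·1 + (4/7)·2 + (1/7)·(-4) + (1/7)·6 = 11/7
Q: (1/7)·4 + (4/7)·(-1) + (1/7)·(-3) + (1/7)·2 = -1/7
R: (1/7)·6 + (4/7)·3 + (1/7)·3 + (1/7)·(-2) = 19/7
Highest expected payoff is 19/7, from R.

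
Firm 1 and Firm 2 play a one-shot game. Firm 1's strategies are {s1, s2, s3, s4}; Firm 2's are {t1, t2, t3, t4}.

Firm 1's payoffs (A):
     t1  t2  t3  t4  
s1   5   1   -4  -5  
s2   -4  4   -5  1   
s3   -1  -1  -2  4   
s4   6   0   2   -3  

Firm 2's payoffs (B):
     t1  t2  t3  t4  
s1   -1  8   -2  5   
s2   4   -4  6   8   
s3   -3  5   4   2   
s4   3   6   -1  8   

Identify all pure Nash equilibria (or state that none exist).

None

A profile is a Nash equilibrium when each player is best-responding to the other.
Firm 1's best responses — vs t1: s4 (payoff 6); vs t2: s2 (payoff 4); vs t3: s4 (payoff 2); vs t4: s3 (payoff 4).
Firm 2's best responses — vs s1: t2 (payoff 8); vs s2: t4 (payoff 8); vs s3: t2 (payoff 5); vs s4: t4 (payoff 8).
No cell has both players best-responding. For instance, Firm 1's best reply to t1 is s4, but against s4 Firm 2 prefers t4 over t1.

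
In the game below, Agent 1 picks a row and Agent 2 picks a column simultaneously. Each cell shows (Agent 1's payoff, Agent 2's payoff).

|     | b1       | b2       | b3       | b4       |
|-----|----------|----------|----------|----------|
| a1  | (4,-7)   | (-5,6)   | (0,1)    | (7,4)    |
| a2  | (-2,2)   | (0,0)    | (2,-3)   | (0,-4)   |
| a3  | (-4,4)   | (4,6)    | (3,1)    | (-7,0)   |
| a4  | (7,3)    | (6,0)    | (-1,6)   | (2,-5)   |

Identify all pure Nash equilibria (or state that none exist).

No pure-strategy Nash equilibrium

Find each player's best response to every opponent strategy; NE are the intersections.
Agent 1's best responses — vs b1: a4 (payoff 7); vs b2: a4 (payoff 6); vs b3: a3 (payoff 3); vs b4: a1 (payoff 7).
Agent 2's best responses — vs a1: b2 (payoff 6); vs a2: b1 (payoff 2); vs a3: b2 (payoff 6); vs a4: b3 (payoff 6).
No cell has both players best-responding. For instance, Agent 1's best reply to b4 is a1, but against a1 Agent 2 prefers b2 over b4.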